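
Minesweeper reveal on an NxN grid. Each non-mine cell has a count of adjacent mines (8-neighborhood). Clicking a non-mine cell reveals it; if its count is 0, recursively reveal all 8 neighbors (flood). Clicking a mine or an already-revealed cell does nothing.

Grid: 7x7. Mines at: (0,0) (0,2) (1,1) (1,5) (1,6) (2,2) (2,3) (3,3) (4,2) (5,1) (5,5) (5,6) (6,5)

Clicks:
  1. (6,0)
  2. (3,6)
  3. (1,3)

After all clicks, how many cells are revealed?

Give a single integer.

Answer: 11

Derivation:
Click 1 (6,0) count=1: revealed 1 new [(6,0)] -> total=1
Click 2 (3,6) count=0: revealed 9 new [(2,4) (2,5) (2,6) (3,4) (3,5) (3,6) (4,4) (4,5) (4,6)] -> total=10
Click 3 (1,3) count=3: revealed 1 new [(1,3)] -> total=11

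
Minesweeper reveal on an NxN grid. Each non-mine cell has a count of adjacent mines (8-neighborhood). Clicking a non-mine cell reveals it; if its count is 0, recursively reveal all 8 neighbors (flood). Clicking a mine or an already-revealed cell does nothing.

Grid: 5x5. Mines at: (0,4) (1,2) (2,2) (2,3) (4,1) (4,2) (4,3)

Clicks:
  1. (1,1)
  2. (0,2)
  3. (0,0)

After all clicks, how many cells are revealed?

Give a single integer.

Answer: 9

Derivation:
Click 1 (1,1) count=2: revealed 1 new [(1,1)] -> total=1
Click 2 (0,2) count=1: revealed 1 new [(0,2)] -> total=2
Click 3 (0,0) count=0: revealed 7 new [(0,0) (0,1) (1,0) (2,0) (2,1) (3,0) (3,1)] -> total=9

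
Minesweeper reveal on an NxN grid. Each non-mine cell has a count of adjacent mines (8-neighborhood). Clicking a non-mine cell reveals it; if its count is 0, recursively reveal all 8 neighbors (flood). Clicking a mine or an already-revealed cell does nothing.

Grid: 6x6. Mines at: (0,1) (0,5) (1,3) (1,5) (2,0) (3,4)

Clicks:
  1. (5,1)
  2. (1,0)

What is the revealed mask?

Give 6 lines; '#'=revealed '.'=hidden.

Answer: ......
#.....
.###..
####..
######
######

Derivation:
Click 1 (5,1) count=0: revealed 19 new [(2,1) (2,2) (2,3) (3,0) (3,1) (3,2) (3,3) (4,0) (4,1) (4,2) (4,3) (4,4) (4,5) (5,0) (5,1) (5,2) (5,3) (5,4) (5,5)] -> total=19
Click 2 (1,0) count=2: revealed 1 new [(1,0)] -> total=20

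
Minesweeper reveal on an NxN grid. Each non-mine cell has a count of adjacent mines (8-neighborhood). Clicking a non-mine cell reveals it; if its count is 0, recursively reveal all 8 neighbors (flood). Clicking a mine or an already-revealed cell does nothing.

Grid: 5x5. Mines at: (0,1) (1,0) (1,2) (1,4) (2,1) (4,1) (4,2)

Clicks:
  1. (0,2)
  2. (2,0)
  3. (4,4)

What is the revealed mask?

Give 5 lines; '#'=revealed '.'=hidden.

Answer: ..#..
.....
#..##
...##
...##

Derivation:
Click 1 (0,2) count=2: revealed 1 new [(0,2)] -> total=1
Click 2 (2,0) count=2: revealed 1 new [(2,0)] -> total=2
Click 3 (4,4) count=0: revealed 6 new [(2,3) (2,4) (3,3) (3,4) (4,3) (4,4)] -> total=8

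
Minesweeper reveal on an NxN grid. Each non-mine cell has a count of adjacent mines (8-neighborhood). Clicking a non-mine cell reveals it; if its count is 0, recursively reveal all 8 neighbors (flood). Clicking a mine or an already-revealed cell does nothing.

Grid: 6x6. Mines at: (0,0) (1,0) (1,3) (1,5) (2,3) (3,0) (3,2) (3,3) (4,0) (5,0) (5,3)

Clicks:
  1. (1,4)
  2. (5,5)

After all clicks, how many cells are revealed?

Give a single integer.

Click 1 (1,4) count=3: revealed 1 new [(1,4)] -> total=1
Click 2 (5,5) count=0: revealed 8 new [(2,4) (2,5) (3,4) (3,5) (4,4) (4,5) (5,4) (5,5)] -> total=9

Answer: 9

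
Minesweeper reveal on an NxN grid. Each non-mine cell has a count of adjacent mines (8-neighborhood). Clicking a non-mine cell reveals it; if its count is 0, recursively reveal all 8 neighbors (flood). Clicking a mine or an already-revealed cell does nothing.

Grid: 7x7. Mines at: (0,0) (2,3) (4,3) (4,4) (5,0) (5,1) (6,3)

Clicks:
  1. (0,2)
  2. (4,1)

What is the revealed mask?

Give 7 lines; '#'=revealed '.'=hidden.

Answer: .######
.######
....###
....###
.#...##
....###
....###

Derivation:
Click 1 (0,2) count=0: revealed 26 new [(0,1) (0,2) (0,3) (0,4) (0,5) (0,6) (1,1) (1,2) (1,3) (1,4) (1,5) (1,6) (2,4) (2,5) (2,6) (3,4) (3,5) (3,6) (4,5) (4,6) (5,4) (5,5) (5,6) (6,4) (6,5) (6,6)] -> total=26
Click 2 (4,1) count=2: revealed 1 new [(4,1)] -> total=27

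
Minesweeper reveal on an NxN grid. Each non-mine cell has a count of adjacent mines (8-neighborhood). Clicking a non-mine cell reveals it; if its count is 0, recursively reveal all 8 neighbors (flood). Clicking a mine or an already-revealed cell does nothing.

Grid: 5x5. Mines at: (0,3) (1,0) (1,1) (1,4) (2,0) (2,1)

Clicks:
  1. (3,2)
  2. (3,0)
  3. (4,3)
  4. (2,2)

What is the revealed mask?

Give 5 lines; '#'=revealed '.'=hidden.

Answer: .....
.....
..###
#####
#####

Derivation:
Click 1 (3,2) count=1: revealed 1 new [(3,2)] -> total=1
Click 2 (3,0) count=2: revealed 1 new [(3,0)] -> total=2
Click 3 (4,3) count=0: revealed 11 new [(2,2) (2,3) (2,4) (3,1) (3,3) (3,4) (4,0) (4,1) (4,2) (4,3) (4,4)] -> total=13
Click 4 (2,2) count=2: revealed 0 new [(none)] -> total=13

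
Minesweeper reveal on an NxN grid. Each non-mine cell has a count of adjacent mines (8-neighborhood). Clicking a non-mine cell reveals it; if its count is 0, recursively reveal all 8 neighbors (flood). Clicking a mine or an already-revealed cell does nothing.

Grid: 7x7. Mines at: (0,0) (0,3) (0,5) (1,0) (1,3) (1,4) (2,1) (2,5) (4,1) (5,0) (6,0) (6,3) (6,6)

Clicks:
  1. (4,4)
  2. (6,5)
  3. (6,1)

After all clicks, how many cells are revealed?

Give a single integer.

Answer: 20

Derivation:
Click 1 (4,4) count=0: revealed 18 new [(2,2) (2,3) (2,4) (3,2) (3,3) (3,4) (3,5) (3,6) (4,2) (4,3) (4,4) (4,5) (4,6) (5,2) (5,3) (5,4) (5,5) (5,6)] -> total=18
Click 2 (6,5) count=1: revealed 1 new [(6,5)] -> total=19
Click 3 (6,1) count=2: revealed 1 new [(6,1)] -> total=20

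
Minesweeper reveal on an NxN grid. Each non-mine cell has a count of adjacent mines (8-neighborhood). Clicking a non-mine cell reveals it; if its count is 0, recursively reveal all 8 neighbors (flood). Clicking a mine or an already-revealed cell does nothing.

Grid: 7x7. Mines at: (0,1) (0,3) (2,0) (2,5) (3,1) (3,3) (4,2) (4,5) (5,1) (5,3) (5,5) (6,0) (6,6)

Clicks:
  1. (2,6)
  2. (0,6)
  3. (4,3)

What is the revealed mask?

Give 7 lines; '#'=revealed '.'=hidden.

Answer: ....###
....###
......#
.......
...#...
.......
.......

Derivation:
Click 1 (2,6) count=1: revealed 1 new [(2,6)] -> total=1
Click 2 (0,6) count=0: revealed 6 new [(0,4) (0,5) (0,6) (1,4) (1,5) (1,6)] -> total=7
Click 3 (4,3) count=3: revealed 1 new [(4,3)] -> total=8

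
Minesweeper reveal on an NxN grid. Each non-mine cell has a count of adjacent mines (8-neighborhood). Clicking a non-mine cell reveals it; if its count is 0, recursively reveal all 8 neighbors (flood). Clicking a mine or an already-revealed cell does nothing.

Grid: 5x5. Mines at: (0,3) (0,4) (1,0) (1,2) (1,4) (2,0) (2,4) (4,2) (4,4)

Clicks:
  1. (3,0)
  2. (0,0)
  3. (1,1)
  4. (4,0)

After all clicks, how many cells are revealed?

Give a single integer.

Click 1 (3,0) count=1: revealed 1 new [(3,0)] -> total=1
Click 2 (0,0) count=1: revealed 1 new [(0,0)] -> total=2
Click 3 (1,1) count=3: revealed 1 new [(1,1)] -> total=3
Click 4 (4,0) count=0: revealed 3 new [(3,1) (4,0) (4,1)] -> total=6

Answer: 6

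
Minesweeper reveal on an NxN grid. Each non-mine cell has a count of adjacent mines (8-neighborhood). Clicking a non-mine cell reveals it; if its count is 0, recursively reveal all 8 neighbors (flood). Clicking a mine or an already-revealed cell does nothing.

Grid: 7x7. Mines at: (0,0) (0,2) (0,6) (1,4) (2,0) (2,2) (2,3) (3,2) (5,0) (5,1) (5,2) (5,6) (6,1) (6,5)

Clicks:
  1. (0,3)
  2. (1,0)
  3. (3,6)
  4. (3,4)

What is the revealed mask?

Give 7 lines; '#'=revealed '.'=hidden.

Answer: ...#...
#....##
....###
...####
...####
...###.
.......

Derivation:
Click 1 (0,3) count=2: revealed 1 new [(0,3)] -> total=1
Click 2 (1,0) count=2: revealed 1 new [(1,0)] -> total=2
Click 3 (3,6) count=0: revealed 16 new [(1,5) (1,6) (2,4) (2,5) (2,6) (3,3) (3,4) (3,5) (3,6) (4,3) (4,4) (4,5) (4,6) (5,3) (5,4) (5,5)] -> total=18
Click 4 (3,4) count=1: revealed 0 new [(none)] -> total=18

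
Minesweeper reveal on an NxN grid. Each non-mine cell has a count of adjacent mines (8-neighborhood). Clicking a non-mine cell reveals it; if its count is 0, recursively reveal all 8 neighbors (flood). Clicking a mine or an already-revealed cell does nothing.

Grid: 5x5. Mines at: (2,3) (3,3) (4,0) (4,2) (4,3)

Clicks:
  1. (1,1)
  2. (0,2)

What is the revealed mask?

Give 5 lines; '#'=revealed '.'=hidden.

Click 1 (1,1) count=0: revealed 16 new [(0,0) (0,1) (0,2) (0,3) (0,4) (1,0) (1,1) (1,2) (1,3) (1,4) (2,0) (2,1) (2,2) (3,0) (3,1) (3,2)] -> total=16
Click 2 (0,2) count=0: revealed 0 new [(none)] -> total=16

Answer: #####
#####
###..
###..
.....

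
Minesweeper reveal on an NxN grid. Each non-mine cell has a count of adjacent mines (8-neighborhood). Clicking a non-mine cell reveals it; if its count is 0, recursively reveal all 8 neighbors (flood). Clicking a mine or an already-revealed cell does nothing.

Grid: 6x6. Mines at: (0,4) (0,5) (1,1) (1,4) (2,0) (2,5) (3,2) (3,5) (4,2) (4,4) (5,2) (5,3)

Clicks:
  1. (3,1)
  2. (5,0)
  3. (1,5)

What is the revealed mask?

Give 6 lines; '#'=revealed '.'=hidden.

Answer: ......
.....#
......
##....
##....
##....

Derivation:
Click 1 (3,1) count=3: revealed 1 new [(3,1)] -> total=1
Click 2 (5,0) count=0: revealed 5 new [(3,0) (4,0) (4,1) (5,0) (5,1)] -> total=6
Click 3 (1,5) count=4: revealed 1 new [(1,5)] -> total=7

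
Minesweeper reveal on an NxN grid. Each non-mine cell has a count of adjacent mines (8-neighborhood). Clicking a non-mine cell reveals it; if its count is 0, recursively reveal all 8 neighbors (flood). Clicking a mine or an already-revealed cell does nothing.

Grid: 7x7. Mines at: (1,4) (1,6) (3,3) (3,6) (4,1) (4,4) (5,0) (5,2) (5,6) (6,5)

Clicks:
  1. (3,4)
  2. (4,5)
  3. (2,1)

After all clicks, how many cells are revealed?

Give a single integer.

Answer: 17

Derivation:
Click 1 (3,4) count=2: revealed 1 new [(3,4)] -> total=1
Click 2 (4,5) count=3: revealed 1 new [(4,5)] -> total=2
Click 3 (2,1) count=0: revealed 15 new [(0,0) (0,1) (0,2) (0,3) (1,0) (1,1) (1,2) (1,3) (2,0) (2,1) (2,2) (2,3) (3,0) (3,1) (3,2)] -> total=17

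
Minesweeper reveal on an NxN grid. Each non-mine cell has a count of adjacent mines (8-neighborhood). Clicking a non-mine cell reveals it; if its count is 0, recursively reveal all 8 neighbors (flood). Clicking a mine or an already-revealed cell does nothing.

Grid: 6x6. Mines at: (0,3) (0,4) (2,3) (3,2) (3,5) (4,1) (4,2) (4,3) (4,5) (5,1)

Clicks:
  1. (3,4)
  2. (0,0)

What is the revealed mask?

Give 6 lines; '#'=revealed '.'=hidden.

Answer: ###...
###...
###...
##..#.
......
......

Derivation:
Click 1 (3,4) count=4: revealed 1 new [(3,4)] -> total=1
Click 2 (0,0) count=0: revealed 11 new [(0,0) (0,1) (0,2) (1,0) (1,1) (1,2) (2,0) (2,1) (2,2) (3,0) (3,1)] -> total=12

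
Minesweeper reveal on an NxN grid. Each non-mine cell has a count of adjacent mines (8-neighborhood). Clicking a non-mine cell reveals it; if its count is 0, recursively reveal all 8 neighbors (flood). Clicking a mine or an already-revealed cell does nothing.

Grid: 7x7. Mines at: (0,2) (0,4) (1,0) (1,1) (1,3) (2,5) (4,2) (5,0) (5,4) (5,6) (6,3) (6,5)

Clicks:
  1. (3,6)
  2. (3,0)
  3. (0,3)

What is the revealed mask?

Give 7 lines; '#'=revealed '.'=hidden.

Click 1 (3,6) count=1: revealed 1 new [(3,6)] -> total=1
Click 2 (3,0) count=0: revealed 6 new [(2,0) (2,1) (3,0) (3,1) (4,0) (4,1)] -> total=7
Click 3 (0,3) count=3: revealed 1 new [(0,3)] -> total=8

Answer: ...#...
.......
##.....
##....#
##.....
.......
.......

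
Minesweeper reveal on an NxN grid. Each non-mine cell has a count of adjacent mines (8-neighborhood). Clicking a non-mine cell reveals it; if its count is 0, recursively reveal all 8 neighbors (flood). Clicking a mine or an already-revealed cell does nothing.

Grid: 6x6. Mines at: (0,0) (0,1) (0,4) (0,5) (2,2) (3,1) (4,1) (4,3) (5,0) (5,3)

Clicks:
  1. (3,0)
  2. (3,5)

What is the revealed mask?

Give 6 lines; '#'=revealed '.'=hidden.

Click 1 (3,0) count=2: revealed 1 new [(3,0)] -> total=1
Click 2 (3,5) count=0: revealed 13 new [(1,3) (1,4) (1,5) (2,3) (2,4) (2,5) (3,3) (3,4) (3,5) (4,4) (4,5) (5,4) (5,5)] -> total=14

Answer: ......
...###
...###
#..###
....##
....##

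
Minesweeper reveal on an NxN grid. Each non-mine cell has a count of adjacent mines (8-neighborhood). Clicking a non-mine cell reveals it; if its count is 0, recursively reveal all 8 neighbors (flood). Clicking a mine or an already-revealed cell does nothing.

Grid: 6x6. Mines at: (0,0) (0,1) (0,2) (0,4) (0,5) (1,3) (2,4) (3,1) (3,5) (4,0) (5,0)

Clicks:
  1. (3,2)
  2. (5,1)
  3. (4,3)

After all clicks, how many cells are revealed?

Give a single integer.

Click 1 (3,2) count=1: revealed 1 new [(3,2)] -> total=1
Click 2 (5,1) count=2: revealed 1 new [(5,1)] -> total=2
Click 3 (4,3) count=0: revealed 11 new [(3,3) (3,4) (4,1) (4,2) (4,3) (4,4) (4,5) (5,2) (5,3) (5,4) (5,5)] -> total=13

Answer: 13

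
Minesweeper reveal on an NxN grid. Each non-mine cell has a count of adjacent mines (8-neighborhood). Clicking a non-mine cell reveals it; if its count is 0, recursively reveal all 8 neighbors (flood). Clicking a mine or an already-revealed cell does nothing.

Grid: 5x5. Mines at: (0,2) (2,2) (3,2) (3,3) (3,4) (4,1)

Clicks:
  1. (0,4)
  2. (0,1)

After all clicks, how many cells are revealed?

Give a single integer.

Answer: 7

Derivation:
Click 1 (0,4) count=0: revealed 6 new [(0,3) (0,4) (1,3) (1,4) (2,3) (2,4)] -> total=6
Click 2 (0,1) count=1: revealed 1 new [(0,1)] -> total=7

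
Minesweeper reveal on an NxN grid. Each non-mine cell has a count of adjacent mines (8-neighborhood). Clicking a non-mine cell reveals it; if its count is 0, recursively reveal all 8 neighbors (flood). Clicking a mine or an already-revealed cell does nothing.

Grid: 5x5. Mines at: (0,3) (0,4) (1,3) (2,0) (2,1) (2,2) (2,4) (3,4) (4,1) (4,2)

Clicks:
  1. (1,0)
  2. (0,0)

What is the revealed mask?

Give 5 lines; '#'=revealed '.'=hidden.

Answer: ###..
###..
.....
.....
.....

Derivation:
Click 1 (1,0) count=2: revealed 1 new [(1,0)] -> total=1
Click 2 (0,0) count=0: revealed 5 new [(0,0) (0,1) (0,2) (1,1) (1,2)] -> total=6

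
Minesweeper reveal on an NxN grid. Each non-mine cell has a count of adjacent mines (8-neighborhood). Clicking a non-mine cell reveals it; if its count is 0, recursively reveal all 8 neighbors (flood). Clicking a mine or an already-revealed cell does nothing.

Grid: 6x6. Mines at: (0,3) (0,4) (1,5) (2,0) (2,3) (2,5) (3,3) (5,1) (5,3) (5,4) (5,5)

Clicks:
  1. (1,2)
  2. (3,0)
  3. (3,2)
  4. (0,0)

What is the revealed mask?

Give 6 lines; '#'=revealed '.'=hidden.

Click 1 (1,2) count=2: revealed 1 new [(1,2)] -> total=1
Click 2 (3,0) count=1: revealed 1 new [(3,0)] -> total=2
Click 3 (3,2) count=2: revealed 1 new [(3,2)] -> total=3
Click 4 (0,0) count=0: revealed 5 new [(0,0) (0,1) (0,2) (1,0) (1,1)] -> total=8

Answer: ###...
###...
......
#.#...
......
......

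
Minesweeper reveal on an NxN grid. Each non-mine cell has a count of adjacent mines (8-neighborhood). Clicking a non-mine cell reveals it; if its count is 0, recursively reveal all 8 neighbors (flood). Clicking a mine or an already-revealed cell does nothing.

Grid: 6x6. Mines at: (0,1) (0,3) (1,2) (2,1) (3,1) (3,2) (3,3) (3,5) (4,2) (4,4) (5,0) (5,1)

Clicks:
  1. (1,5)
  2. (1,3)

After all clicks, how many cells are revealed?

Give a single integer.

Answer: 7

Derivation:
Click 1 (1,5) count=0: revealed 6 new [(0,4) (0,5) (1,4) (1,5) (2,4) (2,5)] -> total=6
Click 2 (1,3) count=2: revealed 1 new [(1,3)] -> total=7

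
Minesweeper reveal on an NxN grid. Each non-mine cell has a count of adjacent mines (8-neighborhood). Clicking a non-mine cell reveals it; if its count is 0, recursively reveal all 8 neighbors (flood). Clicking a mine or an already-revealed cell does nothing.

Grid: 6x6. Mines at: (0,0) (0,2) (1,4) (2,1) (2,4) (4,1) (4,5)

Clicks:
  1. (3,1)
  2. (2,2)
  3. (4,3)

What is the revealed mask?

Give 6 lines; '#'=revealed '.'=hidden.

Click 1 (3,1) count=2: revealed 1 new [(3,1)] -> total=1
Click 2 (2,2) count=1: revealed 1 new [(2,2)] -> total=2
Click 3 (4,3) count=0: revealed 9 new [(3,2) (3,3) (3,4) (4,2) (4,3) (4,4) (5,2) (5,3) (5,4)] -> total=11

Answer: ......
......
..#...
.####.
..###.
..###.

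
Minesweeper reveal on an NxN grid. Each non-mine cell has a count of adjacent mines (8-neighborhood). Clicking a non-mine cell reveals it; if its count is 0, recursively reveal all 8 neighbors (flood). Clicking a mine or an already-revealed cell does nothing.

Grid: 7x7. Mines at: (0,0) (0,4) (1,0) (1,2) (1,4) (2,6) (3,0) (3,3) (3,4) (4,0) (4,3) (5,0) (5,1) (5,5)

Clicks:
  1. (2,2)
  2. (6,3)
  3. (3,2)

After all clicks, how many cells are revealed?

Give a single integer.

Click 1 (2,2) count=2: revealed 1 new [(2,2)] -> total=1
Click 2 (6,3) count=0: revealed 6 new [(5,2) (5,3) (5,4) (6,2) (6,3) (6,4)] -> total=7
Click 3 (3,2) count=2: revealed 1 new [(3,2)] -> total=8

Answer: 8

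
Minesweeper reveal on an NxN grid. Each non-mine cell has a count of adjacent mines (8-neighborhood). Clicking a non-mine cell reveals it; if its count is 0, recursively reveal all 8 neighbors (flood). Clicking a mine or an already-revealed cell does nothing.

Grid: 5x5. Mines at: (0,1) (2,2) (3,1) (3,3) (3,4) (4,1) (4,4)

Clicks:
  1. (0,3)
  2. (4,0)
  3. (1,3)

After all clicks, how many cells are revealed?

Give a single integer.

Click 1 (0,3) count=0: revealed 8 new [(0,2) (0,3) (0,4) (1,2) (1,3) (1,4) (2,3) (2,4)] -> total=8
Click 2 (4,0) count=2: revealed 1 new [(4,0)] -> total=9
Click 3 (1,3) count=1: revealed 0 new [(none)] -> total=9

Answer: 9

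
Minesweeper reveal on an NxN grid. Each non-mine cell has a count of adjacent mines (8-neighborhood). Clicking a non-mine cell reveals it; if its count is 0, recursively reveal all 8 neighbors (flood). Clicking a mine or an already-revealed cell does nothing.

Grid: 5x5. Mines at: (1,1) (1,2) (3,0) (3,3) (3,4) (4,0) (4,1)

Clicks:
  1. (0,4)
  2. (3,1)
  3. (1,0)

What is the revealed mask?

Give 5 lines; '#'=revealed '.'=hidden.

Click 1 (0,4) count=0: revealed 6 new [(0,3) (0,4) (1,3) (1,4) (2,3) (2,4)] -> total=6
Click 2 (3,1) count=3: revealed 1 new [(3,1)] -> total=7
Click 3 (1,0) count=1: revealed 1 new [(1,0)] -> total=8

Answer: ...##
#..##
...##
.#...
.....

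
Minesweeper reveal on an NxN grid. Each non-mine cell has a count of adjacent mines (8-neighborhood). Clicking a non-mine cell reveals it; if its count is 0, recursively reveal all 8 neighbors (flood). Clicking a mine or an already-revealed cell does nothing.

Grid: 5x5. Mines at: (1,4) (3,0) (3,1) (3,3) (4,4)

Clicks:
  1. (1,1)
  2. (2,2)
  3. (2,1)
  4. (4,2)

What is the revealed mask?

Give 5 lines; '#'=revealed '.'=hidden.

Click 1 (1,1) count=0: revealed 12 new [(0,0) (0,1) (0,2) (0,3) (1,0) (1,1) (1,2) (1,3) (2,0) (2,1) (2,2) (2,3)] -> total=12
Click 2 (2,2) count=2: revealed 0 new [(none)] -> total=12
Click 3 (2,1) count=2: revealed 0 new [(none)] -> total=12
Click 4 (4,2) count=2: revealed 1 new [(4,2)] -> total=13

Answer: ####.
####.
####.
.....
..#..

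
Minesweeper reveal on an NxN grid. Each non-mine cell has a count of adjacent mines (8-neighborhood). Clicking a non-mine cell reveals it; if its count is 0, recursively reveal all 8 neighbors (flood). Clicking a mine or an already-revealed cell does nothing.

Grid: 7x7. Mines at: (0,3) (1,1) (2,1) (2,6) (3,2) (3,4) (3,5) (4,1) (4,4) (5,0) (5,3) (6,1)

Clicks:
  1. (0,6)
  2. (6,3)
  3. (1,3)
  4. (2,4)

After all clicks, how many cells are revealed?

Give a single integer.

Click 1 (0,6) count=0: revealed 6 new [(0,4) (0,5) (0,6) (1,4) (1,5) (1,6)] -> total=6
Click 2 (6,3) count=1: revealed 1 new [(6,3)] -> total=7
Click 3 (1,3) count=1: revealed 1 new [(1,3)] -> total=8
Click 4 (2,4) count=2: revealed 1 new [(2,4)] -> total=9

Answer: 9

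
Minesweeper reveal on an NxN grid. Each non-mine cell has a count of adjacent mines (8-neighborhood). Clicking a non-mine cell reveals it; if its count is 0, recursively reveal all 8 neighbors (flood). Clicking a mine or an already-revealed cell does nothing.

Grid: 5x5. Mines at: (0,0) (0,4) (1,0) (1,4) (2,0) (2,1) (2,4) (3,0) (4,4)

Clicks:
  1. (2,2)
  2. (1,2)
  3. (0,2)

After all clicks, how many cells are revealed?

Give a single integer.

Answer: 7

Derivation:
Click 1 (2,2) count=1: revealed 1 new [(2,2)] -> total=1
Click 2 (1,2) count=1: revealed 1 new [(1,2)] -> total=2
Click 3 (0,2) count=0: revealed 5 new [(0,1) (0,2) (0,3) (1,1) (1,3)] -> total=7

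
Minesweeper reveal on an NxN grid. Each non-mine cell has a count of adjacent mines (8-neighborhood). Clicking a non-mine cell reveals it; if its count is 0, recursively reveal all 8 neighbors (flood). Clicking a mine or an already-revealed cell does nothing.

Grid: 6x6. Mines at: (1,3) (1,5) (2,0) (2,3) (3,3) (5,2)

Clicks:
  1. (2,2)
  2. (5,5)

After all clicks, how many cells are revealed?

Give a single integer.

Answer: 11

Derivation:
Click 1 (2,2) count=3: revealed 1 new [(2,2)] -> total=1
Click 2 (5,5) count=0: revealed 10 new [(2,4) (2,5) (3,4) (3,5) (4,3) (4,4) (4,5) (5,3) (5,4) (5,5)] -> total=11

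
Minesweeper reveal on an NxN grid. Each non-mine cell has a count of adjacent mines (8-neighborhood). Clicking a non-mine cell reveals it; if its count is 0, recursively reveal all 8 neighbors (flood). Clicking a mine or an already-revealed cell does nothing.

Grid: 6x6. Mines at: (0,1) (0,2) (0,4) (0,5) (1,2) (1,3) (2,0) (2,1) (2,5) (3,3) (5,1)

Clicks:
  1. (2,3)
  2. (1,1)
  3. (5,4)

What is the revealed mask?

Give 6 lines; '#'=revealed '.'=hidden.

Click 1 (2,3) count=3: revealed 1 new [(2,3)] -> total=1
Click 2 (1,1) count=5: revealed 1 new [(1,1)] -> total=2
Click 3 (5,4) count=0: revealed 10 new [(3,4) (3,5) (4,2) (4,3) (4,4) (4,5) (5,2) (5,3) (5,4) (5,5)] -> total=12

Answer: ......
.#....
...#..
....##
..####
..####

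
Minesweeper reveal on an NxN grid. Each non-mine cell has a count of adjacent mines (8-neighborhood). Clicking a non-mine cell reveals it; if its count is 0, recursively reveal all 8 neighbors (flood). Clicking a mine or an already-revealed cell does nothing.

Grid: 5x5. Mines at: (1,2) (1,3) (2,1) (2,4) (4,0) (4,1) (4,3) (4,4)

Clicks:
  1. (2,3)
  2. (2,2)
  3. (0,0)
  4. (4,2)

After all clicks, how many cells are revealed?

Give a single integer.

Answer: 7

Derivation:
Click 1 (2,3) count=3: revealed 1 new [(2,3)] -> total=1
Click 2 (2,2) count=3: revealed 1 new [(2,2)] -> total=2
Click 3 (0,0) count=0: revealed 4 new [(0,0) (0,1) (1,0) (1,1)] -> total=6
Click 4 (4,2) count=2: revealed 1 new [(4,2)] -> total=7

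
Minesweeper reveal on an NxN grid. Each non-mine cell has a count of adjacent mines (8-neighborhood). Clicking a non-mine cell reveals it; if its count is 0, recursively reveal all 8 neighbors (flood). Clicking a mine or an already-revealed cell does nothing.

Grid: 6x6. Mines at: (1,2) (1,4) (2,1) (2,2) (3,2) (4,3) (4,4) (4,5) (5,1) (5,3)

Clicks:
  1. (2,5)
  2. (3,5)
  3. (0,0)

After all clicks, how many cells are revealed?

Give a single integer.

Answer: 6

Derivation:
Click 1 (2,5) count=1: revealed 1 new [(2,5)] -> total=1
Click 2 (3,5) count=2: revealed 1 new [(3,5)] -> total=2
Click 3 (0,0) count=0: revealed 4 new [(0,0) (0,1) (1,0) (1,1)] -> total=6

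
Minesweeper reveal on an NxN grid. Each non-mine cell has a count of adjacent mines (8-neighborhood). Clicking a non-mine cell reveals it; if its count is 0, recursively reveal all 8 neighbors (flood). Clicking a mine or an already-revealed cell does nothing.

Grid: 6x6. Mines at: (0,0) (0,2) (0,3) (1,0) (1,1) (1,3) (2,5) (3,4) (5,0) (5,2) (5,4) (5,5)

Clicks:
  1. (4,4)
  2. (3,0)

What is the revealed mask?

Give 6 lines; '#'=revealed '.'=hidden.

Answer: ......
......
####..
####..
#####.
......

Derivation:
Click 1 (4,4) count=3: revealed 1 new [(4,4)] -> total=1
Click 2 (3,0) count=0: revealed 12 new [(2,0) (2,1) (2,2) (2,3) (3,0) (3,1) (3,2) (3,3) (4,0) (4,1) (4,2) (4,3)] -> total=13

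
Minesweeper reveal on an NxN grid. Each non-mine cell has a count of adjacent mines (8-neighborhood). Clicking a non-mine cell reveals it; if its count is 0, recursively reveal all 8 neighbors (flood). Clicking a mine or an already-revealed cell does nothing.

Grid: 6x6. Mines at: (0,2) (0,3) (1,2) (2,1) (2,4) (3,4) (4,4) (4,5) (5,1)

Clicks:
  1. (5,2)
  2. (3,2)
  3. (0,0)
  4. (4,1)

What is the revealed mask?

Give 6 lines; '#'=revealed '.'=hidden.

Answer: ##....
##....
......
..#...
.#....
..#...

Derivation:
Click 1 (5,2) count=1: revealed 1 new [(5,2)] -> total=1
Click 2 (3,2) count=1: revealed 1 new [(3,2)] -> total=2
Click 3 (0,0) count=0: revealed 4 new [(0,0) (0,1) (1,0) (1,1)] -> total=6
Click 4 (4,1) count=1: revealed 1 new [(4,1)] -> total=7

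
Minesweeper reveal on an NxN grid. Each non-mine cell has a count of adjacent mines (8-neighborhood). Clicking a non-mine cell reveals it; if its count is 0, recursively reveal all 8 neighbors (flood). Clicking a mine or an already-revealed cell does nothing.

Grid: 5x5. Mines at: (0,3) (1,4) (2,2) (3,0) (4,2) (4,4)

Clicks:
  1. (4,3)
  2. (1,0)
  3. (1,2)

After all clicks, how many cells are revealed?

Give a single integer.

Click 1 (4,3) count=2: revealed 1 new [(4,3)] -> total=1
Click 2 (1,0) count=0: revealed 8 new [(0,0) (0,1) (0,2) (1,0) (1,1) (1,2) (2,0) (2,1)] -> total=9
Click 3 (1,2) count=2: revealed 0 new [(none)] -> total=9

Answer: 9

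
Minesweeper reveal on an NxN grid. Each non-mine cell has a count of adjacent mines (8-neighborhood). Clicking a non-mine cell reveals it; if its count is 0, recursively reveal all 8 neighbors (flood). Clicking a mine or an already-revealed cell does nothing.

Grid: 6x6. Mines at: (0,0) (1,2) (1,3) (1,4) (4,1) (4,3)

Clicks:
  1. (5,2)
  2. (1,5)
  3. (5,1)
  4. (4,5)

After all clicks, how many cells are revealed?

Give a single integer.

Answer: 11

Derivation:
Click 1 (5,2) count=2: revealed 1 new [(5,2)] -> total=1
Click 2 (1,5) count=1: revealed 1 new [(1,5)] -> total=2
Click 3 (5,1) count=1: revealed 1 new [(5,1)] -> total=3
Click 4 (4,5) count=0: revealed 8 new [(2,4) (2,5) (3,4) (3,5) (4,4) (4,5) (5,4) (5,5)] -> total=11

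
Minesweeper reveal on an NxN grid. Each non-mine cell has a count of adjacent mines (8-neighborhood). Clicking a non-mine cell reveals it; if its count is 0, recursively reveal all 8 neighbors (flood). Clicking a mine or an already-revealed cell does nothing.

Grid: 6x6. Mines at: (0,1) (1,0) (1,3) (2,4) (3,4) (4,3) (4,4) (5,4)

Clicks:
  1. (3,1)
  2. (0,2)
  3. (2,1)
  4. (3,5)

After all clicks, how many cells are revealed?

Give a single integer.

Answer: 14

Derivation:
Click 1 (3,1) count=0: revealed 12 new [(2,0) (2,1) (2,2) (3,0) (3,1) (3,2) (4,0) (4,1) (4,2) (5,0) (5,1) (5,2)] -> total=12
Click 2 (0,2) count=2: revealed 1 new [(0,2)] -> total=13
Click 3 (2,1) count=1: revealed 0 new [(none)] -> total=13
Click 4 (3,5) count=3: revealed 1 new [(3,5)] -> total=14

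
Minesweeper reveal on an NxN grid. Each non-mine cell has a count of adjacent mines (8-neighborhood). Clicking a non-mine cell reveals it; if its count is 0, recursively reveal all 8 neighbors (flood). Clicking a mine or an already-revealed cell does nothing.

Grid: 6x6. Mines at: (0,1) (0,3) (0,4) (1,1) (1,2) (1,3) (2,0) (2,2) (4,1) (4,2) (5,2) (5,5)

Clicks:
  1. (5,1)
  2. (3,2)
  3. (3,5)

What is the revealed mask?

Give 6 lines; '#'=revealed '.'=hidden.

Answer: ......
....##
...###
..####
...###
.#....

Derivation:
Click 1 (5,1) count=3: revealed 1 new [(5,1)] -> total=1
Click 2 (3,2) count=3: revealed 1 new [(3,2)] -> total=2
Click 3 (3,5) count=0: revealed 11 new [(1,4) (1,5) (2,3) (2,4) (2,5) (3,3) (3,4) (3,5) (4,3) (4,4) (4,5)] -> total=13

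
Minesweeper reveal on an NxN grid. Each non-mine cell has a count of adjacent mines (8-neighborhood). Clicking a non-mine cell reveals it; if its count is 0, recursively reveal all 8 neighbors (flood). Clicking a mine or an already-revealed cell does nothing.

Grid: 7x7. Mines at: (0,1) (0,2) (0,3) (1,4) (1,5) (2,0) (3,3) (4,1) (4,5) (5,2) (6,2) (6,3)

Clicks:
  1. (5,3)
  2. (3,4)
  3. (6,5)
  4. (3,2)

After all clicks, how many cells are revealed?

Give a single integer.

Click 1 (5,3) count=3: revealed 1 new [(5,3)] -> total=1
Click 2 (3,4) count=2: revealed 1 new [(3,4)] -> total=2
Click 3 (6,5) count=0: revealed 6 new [(5,4) (5,5) (5,6) (6,4) (6,5) (6,6)] -> total=8
Click 4 (3,2) count=2: revealed 1 new [(3,2)] -> total=9

Answer: 9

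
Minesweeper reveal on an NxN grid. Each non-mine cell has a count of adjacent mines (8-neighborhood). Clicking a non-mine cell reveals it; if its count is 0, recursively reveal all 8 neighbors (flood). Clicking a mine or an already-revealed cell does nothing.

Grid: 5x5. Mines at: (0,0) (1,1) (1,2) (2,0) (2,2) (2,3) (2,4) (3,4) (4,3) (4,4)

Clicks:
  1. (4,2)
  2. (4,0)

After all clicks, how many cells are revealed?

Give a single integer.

Answer: 6

Derivation:
Click 1 (4,2) count=1: revealed 1 new [(4,2)] -> total=1
Click 2 (4,0) count=0: revealed 5 new [(3,0) (3,1) (3,2) (4,0) (4,1)] -> total=6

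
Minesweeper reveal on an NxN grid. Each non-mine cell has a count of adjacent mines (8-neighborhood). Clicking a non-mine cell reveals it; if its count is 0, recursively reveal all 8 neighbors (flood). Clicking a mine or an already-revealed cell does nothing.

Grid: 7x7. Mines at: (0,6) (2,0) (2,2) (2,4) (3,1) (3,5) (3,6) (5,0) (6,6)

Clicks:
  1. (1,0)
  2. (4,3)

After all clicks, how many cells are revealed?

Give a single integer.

Answer: 19

Derivation:
Click 1 (1,0) count=1: revealed 1 new [(1,0)] -> total=1
Click 2 (4,3) count=0: revealed 18 new [(3,2) (3,3) (3,4) (4,1) (4,2) (4,3) (4,4) (4,5) (5,1) (5,2) (5,3) (5,4) (5,5) (6,1) (6,2) (6,3) (6,4) (6,5)] -> total=19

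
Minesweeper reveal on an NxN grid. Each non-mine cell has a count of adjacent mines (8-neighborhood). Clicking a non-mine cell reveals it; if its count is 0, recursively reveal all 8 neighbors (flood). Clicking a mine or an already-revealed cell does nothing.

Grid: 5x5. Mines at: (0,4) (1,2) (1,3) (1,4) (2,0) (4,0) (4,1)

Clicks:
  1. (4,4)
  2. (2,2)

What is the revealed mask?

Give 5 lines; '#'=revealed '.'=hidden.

Click 1 (4,4) count=0: revealed 9 new [(2,2) (2,3) (2,4) (3,2) (3,3) (3,4) (4,2) (4,3) (4,4)] -> total=9
Click 2 (2,2) count=2: revealed 0 new [(none)] -> total=9

Answer: .....
.....
..###
..###
..###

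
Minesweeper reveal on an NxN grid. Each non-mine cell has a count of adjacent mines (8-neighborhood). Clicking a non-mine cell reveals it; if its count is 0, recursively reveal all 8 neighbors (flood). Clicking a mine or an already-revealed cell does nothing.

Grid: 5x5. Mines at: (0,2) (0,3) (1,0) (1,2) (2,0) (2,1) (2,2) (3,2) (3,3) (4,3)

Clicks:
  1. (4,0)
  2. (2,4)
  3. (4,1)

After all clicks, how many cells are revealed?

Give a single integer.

Answer: 5

Derivation:
Click 1 (4,0) count=0: revealed 4 new [(3,0) (3,1) (4,0) (4,1)] -> total=4
Click 2 (2,4) count=1: revealed 1 new [(2,4)] -> total=5
Click 3 (4,1) count=1: revealed 0 new [(none)] -> total=5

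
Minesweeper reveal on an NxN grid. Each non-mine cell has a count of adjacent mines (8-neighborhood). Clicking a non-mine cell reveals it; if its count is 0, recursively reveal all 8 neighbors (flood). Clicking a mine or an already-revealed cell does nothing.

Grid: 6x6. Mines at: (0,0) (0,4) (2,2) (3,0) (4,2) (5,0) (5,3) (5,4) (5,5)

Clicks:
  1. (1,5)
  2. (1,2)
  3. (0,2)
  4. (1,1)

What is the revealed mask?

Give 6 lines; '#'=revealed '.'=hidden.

Click 1 (1,5) count=1: revealed 1 new [(1,5)] -> total=1
Click 2 (1,2) count=1: revealed 1 new [(1,2)] -> total=2
Click 3 (0,2) count=0: revealed 5 new [(0,1) (0,2) (0,3) (1,1) (1,3)] -> total=7
Click 4 (1,1) count=2: revealed 0 new [(none)] -> total=7

Answer: .###..
.###.#
......
......
......
......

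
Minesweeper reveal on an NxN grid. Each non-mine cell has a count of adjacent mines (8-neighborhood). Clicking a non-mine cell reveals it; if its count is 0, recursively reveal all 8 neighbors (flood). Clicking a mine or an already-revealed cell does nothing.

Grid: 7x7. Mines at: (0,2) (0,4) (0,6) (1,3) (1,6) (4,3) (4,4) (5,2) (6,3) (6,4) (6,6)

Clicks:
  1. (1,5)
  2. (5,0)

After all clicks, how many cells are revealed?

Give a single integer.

Answer: 19

Derivation:
Click 1 (1,5) count=3: revealed 1 new [(1,5)] -> total=1
Click 2 (5,0) count=0: revealed 18 new [(0,0) (0,1) (1,0) (1,1) (1,2) (2,0) (2,1) (2,2) (3,0) (3,1) (3,2) (4,0) (4,1) (4,2) (5,0) (5,1) (6,0) (6,1)] -> total=19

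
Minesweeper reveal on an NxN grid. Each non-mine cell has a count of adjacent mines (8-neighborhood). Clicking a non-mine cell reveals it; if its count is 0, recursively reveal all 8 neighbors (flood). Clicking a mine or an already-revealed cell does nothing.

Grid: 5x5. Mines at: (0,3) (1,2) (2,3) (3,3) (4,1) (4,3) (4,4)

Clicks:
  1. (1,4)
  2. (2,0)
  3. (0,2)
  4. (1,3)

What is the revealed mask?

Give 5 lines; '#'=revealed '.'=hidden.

Answer: ###..
##.##
##...
##...
.....

Derivation:
Click 1 (1,4) count=2: revealed 1 new [(1,4)] -> total=1
Click 2 (2,0) count=0: revealed 8 new [(0,0) (0,1) (1,0) (1,1) (2,0) (2,1) (3,0) (3,1)] -> total=9
Click 3 (0,2) count=2: revealed 1 new [(0,2)] -> total=10
Click 4 (1,3) count=3: revealed 1 new [(1,3)] -> total=11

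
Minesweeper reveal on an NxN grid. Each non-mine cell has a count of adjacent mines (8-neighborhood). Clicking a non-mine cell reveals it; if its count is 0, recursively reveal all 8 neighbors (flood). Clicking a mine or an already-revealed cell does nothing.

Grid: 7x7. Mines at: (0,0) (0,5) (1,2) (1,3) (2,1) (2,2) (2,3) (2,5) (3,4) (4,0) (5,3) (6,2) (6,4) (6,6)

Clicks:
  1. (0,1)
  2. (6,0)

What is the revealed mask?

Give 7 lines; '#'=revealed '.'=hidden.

Click 1 (0,1) count=2: revealed 1 new [(0,1)] -> total=1
Click 2 (6,0) count=0: revealed 4 new [(5,0) (5,1) (6,0) (6,1)] -> total=5

Answer: .#.....
.......
.......
.......
.......
##.....
##.....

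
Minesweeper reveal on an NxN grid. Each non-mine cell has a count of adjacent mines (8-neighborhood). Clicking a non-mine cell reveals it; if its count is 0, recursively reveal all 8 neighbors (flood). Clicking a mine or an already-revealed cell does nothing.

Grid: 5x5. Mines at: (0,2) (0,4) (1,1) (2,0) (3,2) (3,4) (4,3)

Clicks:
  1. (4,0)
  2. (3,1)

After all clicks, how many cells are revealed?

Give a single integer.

Answer: 4

Derivation:
Click 1 (4,0) count=0: revealed 4 new [(3,0) (3,1) (4,0) (4,1)] -> total=4
Click 2 (3,1) count=2: revealed 0 new [(none)] -> total=4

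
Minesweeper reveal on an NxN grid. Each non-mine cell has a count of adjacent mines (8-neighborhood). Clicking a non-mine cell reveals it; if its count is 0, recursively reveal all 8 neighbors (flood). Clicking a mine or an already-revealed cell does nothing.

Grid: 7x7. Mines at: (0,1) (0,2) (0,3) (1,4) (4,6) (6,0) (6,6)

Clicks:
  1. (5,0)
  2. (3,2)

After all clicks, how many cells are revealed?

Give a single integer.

Answer: 33

Derivation:
Click 1 (5,0) count=1: revealed 1 new [(5,0)] -> total=1
Click 2 (3,2) count=0: revealed 32 new [(1,0) (1,1) (1,2) (1,3) (2,0) (2,1) (2,2) (2,3) (2,4) (2,5) (3,0) (3,1) (3,2) (3,3) (3,4) (3,5) (4,0) (4,1) (4,2) (4,3) (4,4) (4,5) (5,1) (5,2) (5,3) (5,4) (5,5) (6,1) (6,2) (6,3) (6,4) (6,5)] -> total=33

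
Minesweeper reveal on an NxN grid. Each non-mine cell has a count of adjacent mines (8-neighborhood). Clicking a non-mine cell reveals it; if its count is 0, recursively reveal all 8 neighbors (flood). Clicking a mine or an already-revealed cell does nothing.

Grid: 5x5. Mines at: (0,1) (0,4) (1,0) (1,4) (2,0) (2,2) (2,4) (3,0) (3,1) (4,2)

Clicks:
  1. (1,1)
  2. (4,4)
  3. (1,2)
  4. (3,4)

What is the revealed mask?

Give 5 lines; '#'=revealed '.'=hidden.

Click 1 (1,1) count=4: revealed 1 new [(1,1)] -> total=1
Click 2 (4,4) count=0: revealed 4 new [(3,3) (3,4) (4,3) (4,4)] -> total=5
Click 3 (1,2) count=2: revealed 1 new [(1,2)] -> total=6
Click 4 (3,4) count=1: revealed 0 new [(none)] -> total=6

Answer: .....
.##..
.....
...##
...##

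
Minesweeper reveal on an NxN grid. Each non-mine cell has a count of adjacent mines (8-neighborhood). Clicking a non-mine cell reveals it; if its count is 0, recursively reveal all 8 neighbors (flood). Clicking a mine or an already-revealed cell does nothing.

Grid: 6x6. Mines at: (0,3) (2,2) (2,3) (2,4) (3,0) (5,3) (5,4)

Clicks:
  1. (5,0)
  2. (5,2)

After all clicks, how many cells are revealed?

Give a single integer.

Answer: 6

Derivation:
Click 1 (5,0) count=0: revealed 6 new [(4,0) (4,1) (4,2) (5,0) (5,1) (5,2)] -> total=6
Click 2 (5,2) count=1: revealed 0 new [(none)] -> total=6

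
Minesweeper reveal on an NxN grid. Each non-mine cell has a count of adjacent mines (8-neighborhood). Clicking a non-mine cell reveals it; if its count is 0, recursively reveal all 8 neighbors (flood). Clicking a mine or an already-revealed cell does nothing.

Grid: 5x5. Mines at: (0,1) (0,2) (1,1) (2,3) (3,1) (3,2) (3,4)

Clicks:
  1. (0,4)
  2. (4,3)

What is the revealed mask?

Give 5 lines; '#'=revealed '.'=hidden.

Click 1 (0,4) count=0: revealed 4 new [(0,3) (0,4) (1,3) (1,4)] -> total=4
Click 2 (4,3) count=2: revealed 1 new [(4,3)] -> total=5

Answer: ...##
...##
.....
.....
...#.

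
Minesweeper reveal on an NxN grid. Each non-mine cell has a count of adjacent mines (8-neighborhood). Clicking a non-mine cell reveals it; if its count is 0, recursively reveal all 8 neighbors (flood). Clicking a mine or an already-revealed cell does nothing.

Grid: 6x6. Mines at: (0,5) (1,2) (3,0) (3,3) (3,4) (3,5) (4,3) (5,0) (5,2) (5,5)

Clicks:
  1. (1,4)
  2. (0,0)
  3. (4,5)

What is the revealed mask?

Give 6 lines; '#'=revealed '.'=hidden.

Answer: ##....
##..#.
##....
......
.....#
......

Derivation:
Click 1 (1,4) count=1: revealed 1 new [(1,4)] -> total=1
Click 2 (0,0) count=0: revealed 6 new [(0,0) (0,1) (1,0) (1,1) (2,0) (2,1)] -> total=7
Click 3 (4,5) count=3: revealed 1 new [(4,5)] -> total=8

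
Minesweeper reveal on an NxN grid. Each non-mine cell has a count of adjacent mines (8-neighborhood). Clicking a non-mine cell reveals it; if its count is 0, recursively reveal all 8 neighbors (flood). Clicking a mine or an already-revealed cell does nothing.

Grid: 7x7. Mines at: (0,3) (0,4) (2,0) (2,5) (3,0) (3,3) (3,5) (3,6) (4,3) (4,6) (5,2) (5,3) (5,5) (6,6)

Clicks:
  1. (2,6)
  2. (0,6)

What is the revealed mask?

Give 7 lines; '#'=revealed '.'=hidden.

Click 1 (2,6) count=3: revealed 1 new [(2,6)] -> total=1
Click 2 (0,6) count=0: revealed 4 new [(0,5) (0,6) (1,5) (1,6)] -> total=5

Answer: .....##
.....##
......#
.......
.......
.......
.......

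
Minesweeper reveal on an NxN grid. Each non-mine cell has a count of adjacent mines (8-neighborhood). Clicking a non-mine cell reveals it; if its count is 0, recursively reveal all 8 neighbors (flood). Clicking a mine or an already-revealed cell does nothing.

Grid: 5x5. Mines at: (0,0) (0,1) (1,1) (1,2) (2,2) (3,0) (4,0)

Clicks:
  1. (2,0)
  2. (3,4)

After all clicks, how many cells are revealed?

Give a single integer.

Click 1 (2,0) count=2: revealed 1 new [(2,0)] -> total=1
Click 2 (3,4) count=0: revealed 14 new [(0,3) (0,4) (1,3) (1,4) (2,3) (2,4) (3,1) (3,2) (3,3) (3,4) (4,1) (4,2) (4,3) (4,4)] -> total=15

Answer: 15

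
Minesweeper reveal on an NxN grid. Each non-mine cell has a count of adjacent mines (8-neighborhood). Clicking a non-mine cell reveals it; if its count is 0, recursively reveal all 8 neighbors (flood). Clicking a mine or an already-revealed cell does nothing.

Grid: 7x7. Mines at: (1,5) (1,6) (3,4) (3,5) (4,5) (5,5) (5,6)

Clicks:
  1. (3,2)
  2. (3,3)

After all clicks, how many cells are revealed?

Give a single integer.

Answer: 34

Derivation:
Click 1 (3,2) count=0: revealed 34 new [(0,0) (0,1) (0,2) (0,3) (0,4) (1,0) (1,1) (1,2) (1,3) (1,4) (2,0) (2,1) (2,2) (2,3) (2,4) (3,0) (3,1) (3,2) (3,3) (4,0) (4,1) (4,2) (4,3) (4,4) (5,0) (5,1) (5,2) (5,3) (5,4) (6,0) (6,1) (6,2) (6,3) (6,4)] -> total=34
Click 2 (3,3) count=1: revealed 0 new [(none)] -> total=34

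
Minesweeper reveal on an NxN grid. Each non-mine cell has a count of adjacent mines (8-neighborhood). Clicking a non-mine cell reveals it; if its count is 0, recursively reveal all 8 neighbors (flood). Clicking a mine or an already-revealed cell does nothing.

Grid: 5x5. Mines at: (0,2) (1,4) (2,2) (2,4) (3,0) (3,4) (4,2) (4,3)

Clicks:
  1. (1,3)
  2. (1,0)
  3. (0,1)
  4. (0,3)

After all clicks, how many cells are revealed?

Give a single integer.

Answer: 8

Derivation:
Click 1 (1,3) count=4: revealed 1 new [(1,3)] -> total=1
Click 2 (1,0) count=0: revealed 6 new [(0,0) (0,1) (1,0) (1,1) (2,0) (2,1)] -> total=7
Click 3 (0,1) count=1: revealed 0 new [(none)] -> total=7
Click 4 (0,3) count=2: revealed 1 new [(0,3)] -> total=8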